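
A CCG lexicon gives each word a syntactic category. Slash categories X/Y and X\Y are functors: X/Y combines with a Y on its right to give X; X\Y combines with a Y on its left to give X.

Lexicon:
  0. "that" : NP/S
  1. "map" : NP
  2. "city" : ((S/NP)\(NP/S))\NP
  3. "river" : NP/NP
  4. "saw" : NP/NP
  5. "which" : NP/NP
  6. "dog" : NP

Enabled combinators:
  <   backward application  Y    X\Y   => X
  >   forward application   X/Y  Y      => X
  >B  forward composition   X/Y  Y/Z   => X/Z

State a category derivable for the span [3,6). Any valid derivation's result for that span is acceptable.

[0,7] S   >
  [0,6] S/NP   >B
    [0,3] S/NP   <
      [0,1] "that" : NP/S
      [1,3] (S/NP)\(NP/S)   <
        [1,2] "map" : NP
        [2,3] "city" : ((S/NP)\(NP/S))\NP
    [3,6] NP/NP   >B
      [3,4] "river" : NP/NP
      [4,6] NP/NP   >B
        [4,5] "saw" : NP/NP
        [5,6] "which" : NP/NP
  [6,7] "dog" : NP

NP/NP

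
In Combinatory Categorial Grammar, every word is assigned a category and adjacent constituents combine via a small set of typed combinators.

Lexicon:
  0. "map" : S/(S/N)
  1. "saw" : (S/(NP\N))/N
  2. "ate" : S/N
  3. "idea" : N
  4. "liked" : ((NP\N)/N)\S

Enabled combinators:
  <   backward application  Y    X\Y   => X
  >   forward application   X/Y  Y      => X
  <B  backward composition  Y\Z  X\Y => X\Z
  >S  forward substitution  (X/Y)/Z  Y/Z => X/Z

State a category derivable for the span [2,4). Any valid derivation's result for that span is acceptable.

[0,5] S   >
  [0,1] "map" : S/(S/N)
  [1,5] S/N   >S
    [1,2] "saw" : (S/(NP\N))/N
    [2,5] (NP\N)/N   <
      [2,4] S   >
        [2,3] "ate" : S/N
        [3,4] "idea" : N
      [4,5] "liked" : ((NP\N)/N)\S

S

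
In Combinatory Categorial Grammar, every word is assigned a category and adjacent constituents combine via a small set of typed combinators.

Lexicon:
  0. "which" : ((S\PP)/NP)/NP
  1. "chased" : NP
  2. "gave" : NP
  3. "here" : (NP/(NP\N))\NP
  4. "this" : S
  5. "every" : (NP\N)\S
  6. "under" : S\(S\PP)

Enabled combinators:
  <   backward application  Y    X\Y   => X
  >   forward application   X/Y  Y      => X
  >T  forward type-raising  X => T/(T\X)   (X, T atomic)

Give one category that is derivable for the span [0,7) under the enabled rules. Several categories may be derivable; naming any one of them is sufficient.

[0,7] S   <
  [0,6] S\PP   >
    [0,2] (S\PP)/NP   >
      [0,1] "which" : ((S\PP)/NP)/NP
      [1,2] "chased" : NP
    [2,6] NP   >
      [2,4] NP/(NP\N)   <
        [2,3] "gave" : NP
        [3,4] "here" : (NP/(NP\N))\NP
      [4,6] NP\N   <
        [4,5] "this" : S
        [5,6] "every" : (NP\N)\S
  [6,7] "under" : S\(S\PP)

S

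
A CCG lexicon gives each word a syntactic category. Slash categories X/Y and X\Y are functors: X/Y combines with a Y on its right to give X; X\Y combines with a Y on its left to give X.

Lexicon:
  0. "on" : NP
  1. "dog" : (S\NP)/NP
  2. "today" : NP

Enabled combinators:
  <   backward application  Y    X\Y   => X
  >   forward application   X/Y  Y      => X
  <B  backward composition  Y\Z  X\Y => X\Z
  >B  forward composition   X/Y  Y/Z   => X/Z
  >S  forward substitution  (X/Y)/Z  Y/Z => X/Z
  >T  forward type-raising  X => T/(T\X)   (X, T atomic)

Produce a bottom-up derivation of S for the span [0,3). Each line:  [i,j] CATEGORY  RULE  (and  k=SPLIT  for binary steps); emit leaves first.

[0,3] S   >
  [0,1] S/(S\NP)   >T
    [0,1] "on" : NP
  [1,3] S\NP   >
    [1,2] "dog" : (S\NP)/NP
    [2,3] "today" : NP

[0,1] NP  lex  "on"
[0,1] S/(S\NP)  >T
[1,2] (S\NP)/NP  lex  "dog"
[2,3] NP  lex  "today"
[1,3] S\NP  >  k=2
[0,3] S  >  k=1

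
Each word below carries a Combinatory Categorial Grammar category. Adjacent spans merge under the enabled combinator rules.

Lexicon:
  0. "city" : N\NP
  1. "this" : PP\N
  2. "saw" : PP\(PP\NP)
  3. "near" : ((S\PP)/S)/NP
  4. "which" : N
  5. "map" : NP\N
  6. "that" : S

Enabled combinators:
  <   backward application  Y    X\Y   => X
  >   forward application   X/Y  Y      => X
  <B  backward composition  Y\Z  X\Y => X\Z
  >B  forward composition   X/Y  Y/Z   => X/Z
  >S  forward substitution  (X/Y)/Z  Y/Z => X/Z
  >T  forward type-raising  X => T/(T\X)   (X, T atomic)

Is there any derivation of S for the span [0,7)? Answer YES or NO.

[0,7] S   <
  [0,3] PP   <
    [0,2] PP\NP   <B
      [0,1] "city" : N\NP
      [1,2] "this" : PP\N
    [2,3] "saw" : PP\(PP\NP)
  [3,7] S\PP   >
    [3,6] (S\PP)/S   >
      [3,4] "near" : ((S\PP)/S)/NP
      [4,6] NP   >
        [4,5] NP/(NP\N)   >T
          [4,5] "which" : N
        [5,6] "map" : NP\N
    [6,7] "that" : S

YES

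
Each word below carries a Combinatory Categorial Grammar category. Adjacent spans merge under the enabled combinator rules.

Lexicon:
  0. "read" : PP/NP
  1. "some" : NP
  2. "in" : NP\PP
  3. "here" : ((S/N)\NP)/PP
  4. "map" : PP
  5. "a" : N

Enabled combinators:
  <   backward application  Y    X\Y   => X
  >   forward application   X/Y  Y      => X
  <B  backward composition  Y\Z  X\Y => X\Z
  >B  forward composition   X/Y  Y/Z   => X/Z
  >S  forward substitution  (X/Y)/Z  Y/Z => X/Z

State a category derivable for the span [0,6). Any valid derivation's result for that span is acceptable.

[0,6] S   >
  [0,5] S/N   <
    [0,3] NP   <
      [0,2] PP   >
        [0,1] "read" : PP/NP
        [1,2] "some" : NP
      [2,3] "in" : NP\PP
    [3,5] (S/N)\NP   >
      [3,4] "here" : ((S/N)\NP)/PP
      [4,5] "map" : PP
  [5,6] "a" : N

S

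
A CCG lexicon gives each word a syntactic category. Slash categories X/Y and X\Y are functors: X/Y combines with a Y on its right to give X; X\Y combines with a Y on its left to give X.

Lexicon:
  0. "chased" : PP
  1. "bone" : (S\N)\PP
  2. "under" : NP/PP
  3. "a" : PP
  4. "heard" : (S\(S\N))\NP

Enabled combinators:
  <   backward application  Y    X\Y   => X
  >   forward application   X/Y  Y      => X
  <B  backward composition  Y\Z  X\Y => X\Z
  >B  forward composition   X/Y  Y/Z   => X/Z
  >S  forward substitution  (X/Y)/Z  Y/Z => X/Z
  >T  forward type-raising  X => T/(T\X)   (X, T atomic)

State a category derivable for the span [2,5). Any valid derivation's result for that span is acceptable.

S\(S\N)

[0,5] S   <
  [0,2] S\N   <
    [0,1] "chased" : PP
    [1,2] "bone" : (S\N)\PP
  [2,5] S\(S\N)   <
    [2,4] NP   >
      [2,3] "under" : NP/PP
      [3,4] "a" : PP
    [4,5] "heard" : (S\(S\N))\NP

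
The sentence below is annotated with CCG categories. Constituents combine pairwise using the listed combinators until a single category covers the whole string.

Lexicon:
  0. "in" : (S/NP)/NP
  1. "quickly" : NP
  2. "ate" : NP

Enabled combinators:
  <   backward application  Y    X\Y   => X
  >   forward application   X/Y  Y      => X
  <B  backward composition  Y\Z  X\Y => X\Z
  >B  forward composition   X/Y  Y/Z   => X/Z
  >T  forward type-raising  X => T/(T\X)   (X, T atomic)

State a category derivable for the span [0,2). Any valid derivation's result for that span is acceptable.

S/NP

[0,3] S   >
  [0,2] S/NP   >
    [0,1] "in" : (S/NP)/NP
    [1,2] "quickly" : NP
  [2,3] "ate" : NP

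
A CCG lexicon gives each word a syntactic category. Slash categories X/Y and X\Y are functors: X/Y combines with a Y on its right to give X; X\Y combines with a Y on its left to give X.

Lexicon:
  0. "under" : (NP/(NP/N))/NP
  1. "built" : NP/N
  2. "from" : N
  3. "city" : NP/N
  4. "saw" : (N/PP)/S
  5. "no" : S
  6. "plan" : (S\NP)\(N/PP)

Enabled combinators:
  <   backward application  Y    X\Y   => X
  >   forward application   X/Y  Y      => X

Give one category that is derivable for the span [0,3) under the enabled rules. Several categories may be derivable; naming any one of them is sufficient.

[0,7] S   <
  [0,4] NP   >
    [0,3] NP/(NP/N)   >
      [0,1] "under" : (NP/(NP/N))/NP
      [1,3] NP   >
        [1,2] "built" : NP/N
        [2,3] "from" : N
    [3,4] "city" : NP/N
  [4,7] S\NP   <
    [4,6] N/PP   >
      [4,5] "saw" : (N/PP)/S
      [5,6] "no" : S
    [6,7] "plan" : (S\NP)\(N/PP)

NP/(NP/N)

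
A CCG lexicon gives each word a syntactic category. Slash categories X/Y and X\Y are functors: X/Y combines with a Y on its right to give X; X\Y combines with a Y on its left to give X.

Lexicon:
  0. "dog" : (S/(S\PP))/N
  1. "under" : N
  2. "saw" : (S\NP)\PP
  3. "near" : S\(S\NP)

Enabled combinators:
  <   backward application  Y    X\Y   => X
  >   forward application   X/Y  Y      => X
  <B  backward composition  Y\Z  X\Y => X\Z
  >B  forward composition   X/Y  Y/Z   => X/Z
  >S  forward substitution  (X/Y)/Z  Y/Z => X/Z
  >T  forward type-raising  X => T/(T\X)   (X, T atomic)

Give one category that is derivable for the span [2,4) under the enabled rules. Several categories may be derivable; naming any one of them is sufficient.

[0,4] S   >
  [0,2] S/(S\PP)   >
    [0,1] "dog" : (S/(S\PP))/N
    [1,2] "under" : N
  [2,4] S\PP   <B
    [2,3] "saw" : (S\NP)\PP
    [3,4] "near" : S\(S\NP)

S\PP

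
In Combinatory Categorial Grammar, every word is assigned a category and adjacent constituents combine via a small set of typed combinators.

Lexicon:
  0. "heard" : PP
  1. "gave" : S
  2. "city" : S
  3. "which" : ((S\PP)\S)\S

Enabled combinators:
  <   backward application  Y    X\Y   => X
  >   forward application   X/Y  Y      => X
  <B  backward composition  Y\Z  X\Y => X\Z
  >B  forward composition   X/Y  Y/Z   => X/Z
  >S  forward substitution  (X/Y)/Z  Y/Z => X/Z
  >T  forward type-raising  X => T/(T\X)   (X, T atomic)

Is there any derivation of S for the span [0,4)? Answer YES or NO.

YES

[0,4] S   >
  [0,1] S/(S\PP)   >T
    [0,1] "heard" : PP
  [1,4] S\PP   <
    [1,2] "gave" : S
    [2,4] (S\PP)\S   <
      [2,3] "city" : S
      [3,4] "which" : ((S\PP)\S)\S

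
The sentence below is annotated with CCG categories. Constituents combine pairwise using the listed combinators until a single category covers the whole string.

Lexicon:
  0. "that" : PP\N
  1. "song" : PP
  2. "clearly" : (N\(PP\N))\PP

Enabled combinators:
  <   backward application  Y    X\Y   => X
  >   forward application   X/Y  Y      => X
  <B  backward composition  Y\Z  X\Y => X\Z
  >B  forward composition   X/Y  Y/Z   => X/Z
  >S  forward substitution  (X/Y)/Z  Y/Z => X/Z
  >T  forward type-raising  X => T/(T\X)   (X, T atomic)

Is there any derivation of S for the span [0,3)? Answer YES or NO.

PP\N PP (N\(PP\N))\PP
CKY chart[0,3] = {N, N/(N\N), NP/(NP\N), PP/(PP\N), S/(S\N)}; S ∉ chart

NO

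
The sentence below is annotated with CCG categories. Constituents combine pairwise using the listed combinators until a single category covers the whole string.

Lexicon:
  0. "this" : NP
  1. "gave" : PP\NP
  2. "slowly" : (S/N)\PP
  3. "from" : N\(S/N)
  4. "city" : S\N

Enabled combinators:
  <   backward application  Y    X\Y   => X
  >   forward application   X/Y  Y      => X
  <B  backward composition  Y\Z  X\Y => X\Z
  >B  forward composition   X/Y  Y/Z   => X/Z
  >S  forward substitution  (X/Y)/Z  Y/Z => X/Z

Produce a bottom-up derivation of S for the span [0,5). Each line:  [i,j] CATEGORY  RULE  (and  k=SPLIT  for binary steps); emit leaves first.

[0,5] S   <
  [0,2] PP   <
    [0,1] "this" : NP
    [1,2] "gave" : PP\NP
  [2,5] S\PP   <B
    [2,4] N\PP   <B
      [2,3] "slowly" : (S/N)\PP
      [3,4] "from" : N\(S/N)
    [4,5] "city" : S\N

[0,1] NP  lex  "this"
[1,2] PP\NP  lex  "gave"
[0,2] PP  <  k=1
[2,3] (S/N)\PP  lex  "slowly"
[3,4] N\(S/N)  lex  "from"
[2,4] N\PP  <B  k=3
[4,5] S\N  lex  "city"
[2,5] S\PP  <B  k=4
[0,5] S  <  k=2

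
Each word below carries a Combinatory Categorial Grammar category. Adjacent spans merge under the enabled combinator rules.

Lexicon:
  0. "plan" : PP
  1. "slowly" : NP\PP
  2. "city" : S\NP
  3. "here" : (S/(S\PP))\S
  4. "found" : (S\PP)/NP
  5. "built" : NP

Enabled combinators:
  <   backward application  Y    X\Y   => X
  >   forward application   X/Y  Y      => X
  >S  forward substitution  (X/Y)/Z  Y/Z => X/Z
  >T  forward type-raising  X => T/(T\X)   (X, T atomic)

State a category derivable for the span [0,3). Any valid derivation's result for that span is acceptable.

S

[0,6] S   >
  [0,4] S/(S\PP)   <
    [0,3] S   <
      [0,2] NP   >
        [0,1] NP/(NP\PP)   >T
          [0,1] "plan" : PP
        [1,2] "slowly" : NP\PP
      [2,3] "city" : S\NP
    [3,4] "here" : (S/(S\PP))\S
  [4,6] S\PP   >
    [4,5] "found" : (S\PP)/NP
    [5,6] "built" : NP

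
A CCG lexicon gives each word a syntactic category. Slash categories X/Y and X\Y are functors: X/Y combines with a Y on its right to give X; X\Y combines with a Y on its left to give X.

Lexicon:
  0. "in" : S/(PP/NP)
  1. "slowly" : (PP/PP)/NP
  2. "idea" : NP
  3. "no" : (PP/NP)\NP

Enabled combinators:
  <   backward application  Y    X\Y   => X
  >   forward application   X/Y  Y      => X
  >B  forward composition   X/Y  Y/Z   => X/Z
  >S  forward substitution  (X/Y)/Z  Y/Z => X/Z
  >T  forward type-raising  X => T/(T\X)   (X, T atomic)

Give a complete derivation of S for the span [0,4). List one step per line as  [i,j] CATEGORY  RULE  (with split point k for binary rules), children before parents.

[0,4] S   >
  [0,1] "in" : S/(PP/NP)
  [1,4] PP/NP   >S
    [1,2] "slowly" : (PP/PP)/NP
    [2,4] PP/NP   <
      [2,3] "idea" : NP
      [3,4] "no" : (PP/NP)\NP

[0,1] S/(PP/NP)  lex  "in"
[1,2] (PP/PP)/NP  lex  "slowly"
[2,3] NP  lex  "idea"
[3,4] (PP/NP)\NP  lex  "no"
[2,4] PP/NP  <  k=3
[1,4] PP/NP  >S  k=2
[0,4] S  >  k=1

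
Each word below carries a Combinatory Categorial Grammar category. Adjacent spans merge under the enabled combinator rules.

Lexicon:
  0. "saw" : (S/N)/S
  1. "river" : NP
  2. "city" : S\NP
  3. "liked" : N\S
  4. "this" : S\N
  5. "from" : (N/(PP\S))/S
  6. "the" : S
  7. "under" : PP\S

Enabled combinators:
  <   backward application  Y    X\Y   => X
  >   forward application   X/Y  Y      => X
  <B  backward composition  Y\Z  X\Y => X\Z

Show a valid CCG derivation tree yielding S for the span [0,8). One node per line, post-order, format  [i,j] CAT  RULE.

[0,1] (S/N)/S  lex  "saw"
[1,2] NP  lex  "river"
[2,3] S\NP  lex  "city"
[3,4] N\S  lex  "liked"
[2,4] N\NP  <B  k=3
[1,4] N  <  k=2
[4,5] S\N  lex  "this"
[1,5] S  <  k=4
[0,5] S/N  >  k=1
[5,6] (N/(PP\S))/S  lex  "from"
[6,7] S  lex  "the"
[5,7] N/(PP\S)  >  k=6
[7,8] PP\S  lex  "under"
[5,8] N  >  k=7
[0,8] S  >  k=5

[0,8] S   >
  [0,5] S/N   >
    [0,1] "saw" : (S/N)/S
    [1,5] S   <
      [1,4] N   <
        [1,2] "river" : NP
        [2,4] N\NP   <B
          [2,3] "city" : S\NP
          [3,4] "liked" : N\S
      [4,5] "this" : S\N
  [5,8] N   >
    [5,7] N/(PP\S)   >
      [5,6] "from" : (N/(PP\S))/S
      [6,7] "the" : S
    [7,8] "under" : PP\S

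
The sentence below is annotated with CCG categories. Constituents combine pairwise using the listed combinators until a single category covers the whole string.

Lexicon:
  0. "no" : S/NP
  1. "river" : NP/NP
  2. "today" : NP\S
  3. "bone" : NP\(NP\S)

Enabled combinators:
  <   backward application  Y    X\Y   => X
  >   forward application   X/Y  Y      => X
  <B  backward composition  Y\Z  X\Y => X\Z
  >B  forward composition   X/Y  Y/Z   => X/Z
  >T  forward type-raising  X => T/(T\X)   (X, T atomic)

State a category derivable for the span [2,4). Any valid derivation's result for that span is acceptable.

[0,4] S   >
  [0,2] S/NP   >B
    [0,1] "no" : S/NP
    [1,2] "river" : NP/NP
  [2,4] NP   <
    [2,3] "today" : NP\S
    [3,4] "bone" : NP\(NP\S)

NP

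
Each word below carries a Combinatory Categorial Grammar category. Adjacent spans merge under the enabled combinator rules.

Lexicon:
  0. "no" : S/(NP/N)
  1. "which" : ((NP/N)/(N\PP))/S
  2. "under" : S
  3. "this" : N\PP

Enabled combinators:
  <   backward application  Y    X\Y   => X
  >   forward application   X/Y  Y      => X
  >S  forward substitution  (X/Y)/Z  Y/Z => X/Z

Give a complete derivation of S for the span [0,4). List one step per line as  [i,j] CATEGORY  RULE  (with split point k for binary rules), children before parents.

[0,1] S/(NP/N)  lex  "no"
[1,2] ((NP/N)/(N\PP))/S  lex  "which"
[2,3] S  lex  "under"
[1,3] (NP/N)/(N\PP)  >  k=2
[3,4] N\PP  lex  "this"
[1,4] NP/N  >  k=3
[0,4] S  >  k=1

[0,4] S   >
  [0,1] "no" : S/(NP/N)
  [1,4] NP/N   >
    [1,3] (NP/N)/(N\PP)   >
      [1,2] "which" : ((NP/N)/(N\PP))/S
      [2,3] "under" : S
    [3,4] "this" : N\PP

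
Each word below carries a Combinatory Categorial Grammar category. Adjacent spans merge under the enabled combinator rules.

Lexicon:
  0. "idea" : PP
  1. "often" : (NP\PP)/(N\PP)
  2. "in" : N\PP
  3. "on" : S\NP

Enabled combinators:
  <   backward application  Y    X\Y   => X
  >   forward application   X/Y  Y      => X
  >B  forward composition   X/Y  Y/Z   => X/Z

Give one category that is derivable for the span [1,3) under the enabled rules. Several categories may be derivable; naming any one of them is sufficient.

[0,4] S   <
  [0,3] NP   <
    [0,1] "idea" : PP
    [1,3] NP\PP   >
      [1,2] "often" : (NP\PP)/(N\PP)
      [2,3] "in" : N\PP
  [3,4] "on" : S\NP

NP\PP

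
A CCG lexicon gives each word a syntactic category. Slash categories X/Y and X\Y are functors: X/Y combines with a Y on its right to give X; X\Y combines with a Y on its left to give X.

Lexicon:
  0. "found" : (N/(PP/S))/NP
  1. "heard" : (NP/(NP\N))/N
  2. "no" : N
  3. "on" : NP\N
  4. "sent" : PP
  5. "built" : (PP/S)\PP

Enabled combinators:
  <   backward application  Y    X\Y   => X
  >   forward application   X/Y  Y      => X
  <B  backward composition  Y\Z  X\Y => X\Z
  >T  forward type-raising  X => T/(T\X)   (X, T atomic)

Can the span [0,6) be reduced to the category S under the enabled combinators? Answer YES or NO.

(N/(PP/S))/NP (NP/(NP\N))/N N NP\N PP (PP/S)\PP
CKY chart[0,6] = {N, N/(N\N), NP/(NP\N), PP/(PP\N), S/(S\N)}; S ∉ chart

NO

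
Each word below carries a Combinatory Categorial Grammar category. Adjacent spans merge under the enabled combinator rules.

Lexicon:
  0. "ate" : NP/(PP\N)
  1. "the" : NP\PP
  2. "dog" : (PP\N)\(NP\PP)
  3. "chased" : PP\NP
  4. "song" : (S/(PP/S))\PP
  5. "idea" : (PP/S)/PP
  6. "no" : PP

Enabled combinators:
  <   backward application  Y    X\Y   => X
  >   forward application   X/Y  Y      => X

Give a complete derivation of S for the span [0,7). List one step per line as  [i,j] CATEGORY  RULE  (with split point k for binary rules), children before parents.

[0,7] S   >
  [0,5] S/(PP/S)   <
    [0,4] PP   <
      [0,3] NP   >
        [0,1] "ate" : NP/(PP\N)
        [1,3] PP\N   <
          [1,2] "the" : NP\PP
          [2,3] "dog" : (PP\N)\(NP\PP)
      [3,4] "chased" : PP\NP
    [4,5] "song" : (S/(PP/S))\PP
  [5,7] PP/S   >
    [5,6] "idea" : (PP/S)/PP
    [6,7] "no" : PP

[0,1] NP/(PP\N)  lex  "ate"
[1,2] NP\PP  lex  "the"
[2,3] (PP\N)\(NP\PP)  lex  "dog"
[1,3] PP\N  <  k=2
[0,3] NP  >  k=1
[3,4] PP\NP  lex  "chased"
[0,4] PP  <  k=3
[4,5] (S/(PP/S))\PP  lex  "song"
[0,5] S/(PP/S)  <  k=4
[5,6] (PP/S)/PP  lex  "idea"
[6,7] PP  lex  "no"
[5,7] PP/S  >  k=6
[0,7] S  >  k=5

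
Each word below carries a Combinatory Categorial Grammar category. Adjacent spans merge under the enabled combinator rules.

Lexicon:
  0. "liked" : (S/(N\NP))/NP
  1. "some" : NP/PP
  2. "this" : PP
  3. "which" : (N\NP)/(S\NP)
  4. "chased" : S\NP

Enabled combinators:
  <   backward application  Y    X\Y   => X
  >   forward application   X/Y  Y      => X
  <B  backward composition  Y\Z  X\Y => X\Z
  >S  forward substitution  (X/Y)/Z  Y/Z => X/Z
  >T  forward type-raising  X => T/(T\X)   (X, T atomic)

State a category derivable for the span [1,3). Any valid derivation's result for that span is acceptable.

NP

[0,5] S   >
  [0,3] S/(N\NP)   >
    [0,1] "liked" : (S/(N\NP))/NP
    [1,3] NP   >
      [1,2] "some" : NP/PP
      [2,3] "this" : PP
  [3,5] N\NP   >
    [3,4] "which" : (N\NP)/(S\NP)
    [4,5] "chased" : S\NP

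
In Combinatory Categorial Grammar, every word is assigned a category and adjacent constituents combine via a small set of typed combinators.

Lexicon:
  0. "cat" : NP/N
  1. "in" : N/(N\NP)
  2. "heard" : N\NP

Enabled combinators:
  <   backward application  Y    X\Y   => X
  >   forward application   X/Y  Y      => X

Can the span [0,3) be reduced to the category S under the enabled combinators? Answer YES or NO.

NO

NP/N N/(N\NP) N\NP
CKY chart[0,3] = {NP}; S ∉ chart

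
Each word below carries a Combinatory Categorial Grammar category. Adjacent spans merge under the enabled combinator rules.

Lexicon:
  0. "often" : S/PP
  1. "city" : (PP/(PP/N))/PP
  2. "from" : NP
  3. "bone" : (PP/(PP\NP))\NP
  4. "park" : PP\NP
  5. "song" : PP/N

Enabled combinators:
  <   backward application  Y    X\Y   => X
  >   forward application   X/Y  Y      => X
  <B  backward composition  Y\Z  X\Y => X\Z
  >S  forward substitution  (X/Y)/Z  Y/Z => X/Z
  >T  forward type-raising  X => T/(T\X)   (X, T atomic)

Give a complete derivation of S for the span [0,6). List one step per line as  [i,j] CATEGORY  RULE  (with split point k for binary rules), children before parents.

[0,1] S/PP  lex  "often"
[1,2] (PP/(PP/N))/PP  lex  "city"
[2,3] NP  lex  "from"
[3,4] (PP/(PP\NP))\NP  lex  "bone"
[2,4] PP/(PP\NP)  <  k=3
[4,5] PP\NP  lex  "park"
[2,5] PP  >  k=4
[1,5] PP/(PP/N)  >  k=2
[5,6] PP/N  lex  "song"
[1,6] PP  >  k=5
[0,6] S  >  k=1

[0,6] S   >
  [0,1] "often" : S/PP
  [1,6] PP   >
    [1,5] PP/(PP/N)   >
      [1,2] "city" : (PP/(PP/N))/PP
      [2,5] PP   >
        [2,4] PP/(PP\NP)   <
          [2,3] "from" : NP
          [3,4] "bone" : (PP/(PP\NP))\NP
        [4,5] "park" : PP\NP
    [5,6] "song" : PP/N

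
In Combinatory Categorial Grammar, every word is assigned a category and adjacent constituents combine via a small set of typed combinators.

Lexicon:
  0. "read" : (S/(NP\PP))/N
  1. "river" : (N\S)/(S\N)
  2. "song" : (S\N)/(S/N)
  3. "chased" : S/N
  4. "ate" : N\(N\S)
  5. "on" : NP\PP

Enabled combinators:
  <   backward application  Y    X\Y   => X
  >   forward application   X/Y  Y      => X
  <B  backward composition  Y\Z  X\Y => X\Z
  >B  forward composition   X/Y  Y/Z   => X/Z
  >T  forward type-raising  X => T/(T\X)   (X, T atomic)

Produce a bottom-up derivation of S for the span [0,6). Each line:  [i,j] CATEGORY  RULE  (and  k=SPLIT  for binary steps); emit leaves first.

[0,6] S   >
  [0,5] S/(NP\PP)   >
    [0,1] "read" : (S/(NP\PP))/N
    [1,5] N   <
      [1,4] N\S   >
        [1,2] "river" : (N\S)/(S\N)
        [2,4] S\N   >
          [2,3] "song" : (S\N)/(S/N)
          [3,4] "chased" : S/N
      [4,5] "ate" : N\(N\S)
  [5,6] "on" : NP\PP

[0,1] (S/(NP\PP))/N  lex  "read"
[1,2] (N\S)/(S\N)  lex  "river"
[2,3] (S\N)/(S/N)  lex  "song"
[3,4] S/N  lex  "chased"
[2,4] S\N  >  k=3
[1,4] N\S  >  k=2
[4,5] N\(N\S)  lex  "ate"
[1,5] N  <  k=4
[0,5] S/(NP\PP)  >  k=1
[5,6] NP\PP  lex  "on"
[0,6] S  >  k=5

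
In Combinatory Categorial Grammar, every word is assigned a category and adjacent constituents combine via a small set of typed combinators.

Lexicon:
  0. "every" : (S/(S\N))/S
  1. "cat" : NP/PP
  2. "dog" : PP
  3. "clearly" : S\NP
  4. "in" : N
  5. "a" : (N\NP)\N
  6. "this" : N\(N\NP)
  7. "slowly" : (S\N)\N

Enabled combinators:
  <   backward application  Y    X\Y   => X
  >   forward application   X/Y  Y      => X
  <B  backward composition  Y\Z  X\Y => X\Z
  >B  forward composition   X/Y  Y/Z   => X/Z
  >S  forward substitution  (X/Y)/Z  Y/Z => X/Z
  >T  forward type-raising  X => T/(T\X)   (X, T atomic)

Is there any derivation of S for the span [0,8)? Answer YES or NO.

YES

[0,8] S   >
  [0,4] S/(S\N)   >
    [0,1] "every" : (S/(S\N))/S
    [1,4] S   <
      [1,3] NP   >
        [1,2] "cat" : NP/PP
        [2,3] "dog" : PP
      [3,4] "clearly" : S\NP
  [4,8] S\N   <
    [4,7] N   <
      [4,6] N\NP   <
        [4,5] "in" : N
        [5,6] "a" : (N\NP)\N
      [6,7] "this" : N\(N\NP)
    [7,8] "slowly" : (S\N)\N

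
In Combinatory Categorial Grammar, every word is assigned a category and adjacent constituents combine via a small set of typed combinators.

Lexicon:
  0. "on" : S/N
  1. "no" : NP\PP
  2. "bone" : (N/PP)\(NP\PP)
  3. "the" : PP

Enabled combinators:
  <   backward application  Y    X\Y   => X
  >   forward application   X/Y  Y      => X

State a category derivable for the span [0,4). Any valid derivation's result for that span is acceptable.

[0,4] S   >
  [0,1] "on" : S/N
  [1,4] N   >
    [1,3] N/PP   <
      [1,2] "no" : NP\PP
      [2,3] "bone" : (N/PP)\(NP\PP)
    [3,4] "the" : PP

S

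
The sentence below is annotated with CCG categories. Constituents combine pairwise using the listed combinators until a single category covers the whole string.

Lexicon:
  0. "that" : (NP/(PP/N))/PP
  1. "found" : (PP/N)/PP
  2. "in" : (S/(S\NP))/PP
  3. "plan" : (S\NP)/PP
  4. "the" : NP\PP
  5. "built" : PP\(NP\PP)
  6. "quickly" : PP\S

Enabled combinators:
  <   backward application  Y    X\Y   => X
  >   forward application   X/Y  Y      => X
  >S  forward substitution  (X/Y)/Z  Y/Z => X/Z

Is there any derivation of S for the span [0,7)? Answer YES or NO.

NO

(NP/(PP/N))/PP (PP/N)/PP (S/(S\NP))/PP (S\NP)/PP NP\PP PP\(NP\PP) PP\S
CKY chart[0,7] = {NP}; S ∉ chart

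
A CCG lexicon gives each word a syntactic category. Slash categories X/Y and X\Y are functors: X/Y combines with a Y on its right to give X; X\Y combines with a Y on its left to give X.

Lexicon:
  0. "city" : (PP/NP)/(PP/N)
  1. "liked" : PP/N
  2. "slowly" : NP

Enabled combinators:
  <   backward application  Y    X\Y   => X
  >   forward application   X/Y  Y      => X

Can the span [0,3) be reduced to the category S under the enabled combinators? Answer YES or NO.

(PP/NP)/(PP/N) PP/N NP
CKY chart[0,3] = {PP}; S ∉ chart

NO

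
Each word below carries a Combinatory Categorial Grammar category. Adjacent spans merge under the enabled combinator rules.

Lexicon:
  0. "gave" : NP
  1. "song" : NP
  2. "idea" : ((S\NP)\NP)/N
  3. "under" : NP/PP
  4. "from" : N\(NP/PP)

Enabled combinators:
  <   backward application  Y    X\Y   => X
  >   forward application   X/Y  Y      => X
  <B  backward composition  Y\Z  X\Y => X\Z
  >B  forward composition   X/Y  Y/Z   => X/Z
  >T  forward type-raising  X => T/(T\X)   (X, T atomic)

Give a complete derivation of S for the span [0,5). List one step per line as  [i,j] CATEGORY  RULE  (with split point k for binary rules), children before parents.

[0,5] S   <
  [0,1] "gave" : NP
  [1,5] S\NP   <
    [1,2] "song" : NP
    [2,5] (S\NP)\NP   >
      [2,3] "idea" : ((S\NP)\NP)/N
      [3,5] N   <
        [3,4] "under" : NP/PP
        [4,5] "from" : N\(NP/PP)

[0,1] NP  lex  "gave"
[1,2] NP  lex  "song"
[2,3] ((S\NP)\NP)/N  lex  "idea"
[3,4] NP/PP  lex  "under"
[4,5] N\(NP/PP)  lex  "from"
[3,5] N  <  k=4
[2,5] (S\NP)\NP  >  k=3
[1,5] S\NP  <  k=2
[0,5] S  <  k=1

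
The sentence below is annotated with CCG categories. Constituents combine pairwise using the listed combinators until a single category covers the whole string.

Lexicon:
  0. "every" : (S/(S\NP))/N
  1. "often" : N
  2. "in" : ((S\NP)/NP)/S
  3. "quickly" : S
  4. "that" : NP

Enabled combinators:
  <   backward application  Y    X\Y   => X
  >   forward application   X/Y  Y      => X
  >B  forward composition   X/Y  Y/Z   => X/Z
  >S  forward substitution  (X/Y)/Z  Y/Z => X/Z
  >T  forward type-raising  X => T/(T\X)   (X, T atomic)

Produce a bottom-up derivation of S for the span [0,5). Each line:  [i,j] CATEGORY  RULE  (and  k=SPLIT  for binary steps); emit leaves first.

[0,5] S   >
  [0,2] S/(S\NP)   >
    [0,1] "every" : (S/(S\NP))/N
    [1,2] "often" : N
  [2,5] S\NP   >
    [2,4] (S\NP)/NP   >
      [2,3] "in" : ((S\NP)/NP)/S
      [3,4] "quickly" : S
    [4,5] "that" : NP

[0,1] (S/(S\NP))/N  lex  "every"
[1,2] N  lex  "often"
[0,2] S/(S\NP)  >  k=1
[2,3] ((S\NP)/NP)/S  lex  "in"
[3,4] S  lex  "quickly"
[2,4] (S\NP)/NP  >  k=3
[4,5] NP  lex  "that"
[2,5] S\NP  >  k=4
[0,5] S  >  k=2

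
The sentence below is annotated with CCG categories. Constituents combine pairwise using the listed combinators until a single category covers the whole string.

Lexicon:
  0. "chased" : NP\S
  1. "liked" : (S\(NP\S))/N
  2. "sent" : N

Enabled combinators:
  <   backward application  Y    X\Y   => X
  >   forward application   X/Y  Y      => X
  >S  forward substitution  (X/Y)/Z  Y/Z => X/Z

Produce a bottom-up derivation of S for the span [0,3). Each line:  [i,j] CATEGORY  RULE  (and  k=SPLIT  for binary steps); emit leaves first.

[0,1] NP\S  lex  "chased"
[1,2] (S\(NP\S))/N  lex  "liked"
[2,3] N  lex  "sent"
[1,3] S\(NP\S)  >  k=2
[0,3] S  <  k=1

[0,3] S   <
  [0,1] "chased" : NP\S
  [1,3] S\(NP\S)   >
    [1,2] "liked" : (S\(NP\S))/N
    [2,3] "sent" : N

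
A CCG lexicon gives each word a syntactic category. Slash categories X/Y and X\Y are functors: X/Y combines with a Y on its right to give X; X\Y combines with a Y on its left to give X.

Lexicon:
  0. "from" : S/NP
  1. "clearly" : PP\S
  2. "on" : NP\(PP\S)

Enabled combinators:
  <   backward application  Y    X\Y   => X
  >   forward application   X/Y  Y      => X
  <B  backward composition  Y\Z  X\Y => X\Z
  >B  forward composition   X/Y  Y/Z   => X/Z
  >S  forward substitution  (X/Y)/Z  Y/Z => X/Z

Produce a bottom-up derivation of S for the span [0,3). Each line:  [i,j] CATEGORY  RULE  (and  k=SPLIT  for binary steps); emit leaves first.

[0,1] S/NP  lex  "from"
[1,2] PP\S  lex  "clearly"
[2,3] NP\(PP\S)  lex  "on"
[1,3] NP  <  k=2
[0,3] S  >  k=1

[0,3] S   >
  [0,1] "from" : S/NP
  [1,3] NP   <
    [1,2] "clearly" : PP\S
    [2,3] "on" : NP\(PP\S)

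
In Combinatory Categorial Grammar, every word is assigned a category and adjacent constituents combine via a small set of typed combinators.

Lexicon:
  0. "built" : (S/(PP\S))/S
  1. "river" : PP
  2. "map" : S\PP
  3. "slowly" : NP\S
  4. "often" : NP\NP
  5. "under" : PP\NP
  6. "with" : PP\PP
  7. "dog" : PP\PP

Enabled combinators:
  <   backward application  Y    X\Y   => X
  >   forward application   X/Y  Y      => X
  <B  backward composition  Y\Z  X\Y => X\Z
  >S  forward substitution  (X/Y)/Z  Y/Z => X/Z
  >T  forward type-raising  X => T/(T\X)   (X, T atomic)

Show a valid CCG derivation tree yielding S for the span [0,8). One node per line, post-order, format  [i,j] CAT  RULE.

[0,1] (S/(PP\S))/S  lex  "built"
[1,2] PP  lex  "river"
[1,2] S/(S\PP)  >T
[2,3] S\PP  lex  "map"
[1,3] S  >  k=2
[0,3] S/(PP\S)  >  k=1
[3,4] NP\S  lex  "slowly"
[4,5] NP\NP  lex  "often"
[5,6] PP\NP  lex  "under"
[6,7] PP\PP  lex  "with"
[5,7] PP\NP  <B  k=6
[7,8] PP\PP  lex  "dog"
[5,8] PP\NP  <B  k=7
[4,8] PP\NP  <B  k=5
[3,8] PP\S  <B  k=4
[0,8] S  >  k=3

[0,8] S   >
  [0,3] S/(PP\S)   >
    [0,1] "built" : (S/(PP\S))/S
    [1,3] S   >
      [1,2] S/(S\PP)   >T
        [1,2] "river" : PP
      [2,3] "map" : S\PP
  [3,8] PP\S   <B
    [3,4] "slowly" : NP\S
    [4,8] PP\NP   <B
      [4,5] "often" : NP\NP
      [5,8] PP\NP   <B
        [5,7] PP\NP   <B
          [5,6] "under" : PP\NP
          [6,7] "with" : PP\PP
        [7,8] "dog" : PP\PP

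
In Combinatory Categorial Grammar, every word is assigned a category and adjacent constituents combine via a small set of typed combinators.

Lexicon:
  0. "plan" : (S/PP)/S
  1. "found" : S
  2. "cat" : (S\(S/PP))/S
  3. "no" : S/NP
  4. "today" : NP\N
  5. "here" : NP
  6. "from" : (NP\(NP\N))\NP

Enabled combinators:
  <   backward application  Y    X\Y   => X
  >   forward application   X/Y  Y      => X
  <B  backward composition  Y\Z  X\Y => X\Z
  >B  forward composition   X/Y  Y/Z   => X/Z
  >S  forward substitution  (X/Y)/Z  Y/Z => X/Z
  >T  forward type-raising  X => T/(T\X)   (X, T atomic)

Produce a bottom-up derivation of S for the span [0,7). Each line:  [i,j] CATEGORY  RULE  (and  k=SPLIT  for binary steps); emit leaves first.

[0,1] (S/PP)/S  lex  "plan"
[1,2] S  lex  "found"
[0,2] S/PP  >  k=1
[2,3] (S\(S/PP))/S  lex  "cat"
[3,4] S/NP  lex  "no"
[4,5] NP\N  lex  "today"
[5,6] NP  lex  "here"
[6,7] (NP\(NP\N))\NP  lex  "from"
[5,7] NP\(NP\N)  <  k=6
[4,7] NP  <  k=5
[3,7] S  >  k=4
[2,7] S\(S/PP)  >  k=3
[0,7] S  <  k=2

[0,7] S   <
  [0,2] S/PP   >
    [0,1] "plan" : (S/PP)/S
    [1,2] "found" : S
  [2,7] S\(S/PP)   >
    [2,3] "cat" : (S\(S/PP))/S
    [3,7] S   >
      [3,4] "no" : S/NP
      [4,7] NP   <
        [4,5] "today" : NP\N
        [5,7] NP\(NP\N)   <
          [5,6] "here" : NP
          [6,7] "from" : (NP\(NP\N))\NP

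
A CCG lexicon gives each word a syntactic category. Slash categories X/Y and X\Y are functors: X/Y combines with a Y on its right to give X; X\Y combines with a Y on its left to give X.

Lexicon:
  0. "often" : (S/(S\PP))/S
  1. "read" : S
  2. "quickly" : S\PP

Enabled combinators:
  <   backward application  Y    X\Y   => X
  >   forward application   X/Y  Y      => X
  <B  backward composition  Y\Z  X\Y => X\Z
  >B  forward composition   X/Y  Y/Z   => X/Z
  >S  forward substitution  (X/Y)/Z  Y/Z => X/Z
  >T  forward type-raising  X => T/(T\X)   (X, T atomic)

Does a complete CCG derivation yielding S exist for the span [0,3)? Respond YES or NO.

YES

[0,3] S   >
  [0,2] S/(S\PP)   >
    [0,1] "often" : (S/(S\PP))/S
    [1,2] "read" : S
  [2,3] "quickly" : S\PP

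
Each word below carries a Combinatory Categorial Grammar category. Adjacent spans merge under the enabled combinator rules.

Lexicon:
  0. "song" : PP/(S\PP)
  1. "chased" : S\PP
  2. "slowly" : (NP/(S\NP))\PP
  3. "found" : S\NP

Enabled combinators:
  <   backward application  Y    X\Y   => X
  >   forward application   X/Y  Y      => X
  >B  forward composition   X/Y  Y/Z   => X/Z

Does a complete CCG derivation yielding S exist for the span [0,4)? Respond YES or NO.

PP/(S\PP) S\PP (NP/(S\NP))\PP S\NP
CKY chart[0,4] = {NP}; S ∉ chart

NO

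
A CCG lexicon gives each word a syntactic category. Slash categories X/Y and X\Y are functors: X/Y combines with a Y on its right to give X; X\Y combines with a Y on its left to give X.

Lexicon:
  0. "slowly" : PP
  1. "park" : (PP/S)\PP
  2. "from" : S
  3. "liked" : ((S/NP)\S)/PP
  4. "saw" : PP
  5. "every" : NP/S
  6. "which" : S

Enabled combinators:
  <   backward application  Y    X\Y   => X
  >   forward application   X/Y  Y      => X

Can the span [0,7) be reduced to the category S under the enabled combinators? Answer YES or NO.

NO

PP (PP/S)\PP S ((S/NP)\S)/PP PP NP/S S
CKY chart[0,7] = {PP}; S ∉ chart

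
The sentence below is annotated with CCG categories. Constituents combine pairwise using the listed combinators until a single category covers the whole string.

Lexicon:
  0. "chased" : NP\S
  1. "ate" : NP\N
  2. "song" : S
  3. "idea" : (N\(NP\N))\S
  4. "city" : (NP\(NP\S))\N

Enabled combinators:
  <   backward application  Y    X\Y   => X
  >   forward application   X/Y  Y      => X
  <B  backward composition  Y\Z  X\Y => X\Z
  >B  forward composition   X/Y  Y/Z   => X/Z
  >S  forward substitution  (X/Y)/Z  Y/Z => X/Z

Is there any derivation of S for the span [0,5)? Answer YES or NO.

NP\S NP\N S (N\(NP\N))\S (NP\(NP\S))\N
CKY chart[0,5] = {NP}; S ∉ chart

NO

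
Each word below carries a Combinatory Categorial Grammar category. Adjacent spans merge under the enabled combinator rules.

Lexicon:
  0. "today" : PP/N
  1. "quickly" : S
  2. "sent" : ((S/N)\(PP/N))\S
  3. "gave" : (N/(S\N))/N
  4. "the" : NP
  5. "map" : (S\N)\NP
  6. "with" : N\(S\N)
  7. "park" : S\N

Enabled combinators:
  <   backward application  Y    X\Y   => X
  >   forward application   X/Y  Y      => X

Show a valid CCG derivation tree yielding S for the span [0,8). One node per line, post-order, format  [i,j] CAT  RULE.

[0,8] S   >
  [0,3] S/N   <
    [0,1] "today" : PP/N
    [1,3] (S/N)\(PP/N)   <
      [1,2] "quickly" : S
      [2,3] "sent" : ((S/N)\(PP/N))\S
  [3,8] N   >
    [3,7] N/(S\N)   >
      [3,4] "gave" : (N/(S\N))/N
      [4,7] N   <
        [4,6] S\N   <
          [4,5] "the" : NP
          [5,6] "map" : (S\N)\NP
        [6,7] "with" : N\(S\N)
    [7,8] "park" : S\N

[0,1] PP/N  lex  "today"
[1,2] S  lex  "quickly"
[2,3] ((S/N)\(PP/N))\S  lex  "sent"
[1,3] (S/N)\(PP/N)  <  k=2
[0,3] S/N  <  k=1
[3,4] (N/(S\N))/N  lex  "gave"
[4,5] NP  lex  "the"
[5,6] (S\N)\NP  lex  "map"
[4,6] S\N  <  k=5
[6,7] N\(S\N)  lex  "with"
[4,7] N  <  k=6
[3,7] N/(S\N)  >  k=4
[7,8] S\N  lex  "park"
[3,8] N  >  k=7
[0,8] S  >  k=3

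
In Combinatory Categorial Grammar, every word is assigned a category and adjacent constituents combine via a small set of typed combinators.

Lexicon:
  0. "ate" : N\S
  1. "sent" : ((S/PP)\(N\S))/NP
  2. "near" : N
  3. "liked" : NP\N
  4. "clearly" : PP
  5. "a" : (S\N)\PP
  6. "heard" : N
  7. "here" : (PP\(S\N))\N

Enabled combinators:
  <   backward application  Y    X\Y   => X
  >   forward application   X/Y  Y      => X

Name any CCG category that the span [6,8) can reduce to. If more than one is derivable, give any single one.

PP\(S\N)

[0,8] S   >
  [0,4] S/PP   <
    [0,1] "ate" : N\S
    [1,4] (S/PP)\(N\S)   >
      [1,2] "sent" : ((S/PP)\(N\S))/NP
      [2,4] NP   <
        [2,3] "near" : N
        [3,4] "liked" : NP\N
  [4,8] PP   <
    [4,6] S\N   <
      [4,5] "clearly" : PP
      [5,6] "a" : (S\N)\PP
    [6,8] PP\(S\N)   <
      [6,7] "heard" : N
      [7,8] "here" : (PP\(S\N))\N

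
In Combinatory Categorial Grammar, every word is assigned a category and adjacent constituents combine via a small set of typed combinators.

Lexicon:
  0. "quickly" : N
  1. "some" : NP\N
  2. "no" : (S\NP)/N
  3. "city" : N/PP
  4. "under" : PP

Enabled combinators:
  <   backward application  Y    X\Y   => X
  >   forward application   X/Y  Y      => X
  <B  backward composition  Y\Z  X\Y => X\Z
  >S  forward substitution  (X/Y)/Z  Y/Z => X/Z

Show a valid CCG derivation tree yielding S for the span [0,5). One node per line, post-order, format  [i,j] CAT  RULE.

[0,1] N  lex  "quickly"
[1,2] NP\N  lex  "some"
[0,2] NP  <  k=1
[2,3] (S\NP)/N  lex  "no"
[3,4] N/PP  lex  "city"
[4,5] PP  lex  "under"
[3,5] N  >  k=4
[2,5] S\NP  >  k=3
[0,5] S  <  k=2

[0,5] S   <
  [0,2] NP   <
    [0,1] "quickly" : N
    [1,2] "some" : NP\N
  [2,5] S\NP   >
    [2,3] "no" : (S\NP)/N
    [3,5] N   >
      [3,4] "city" : N/PP
      [4,5] "under" : PP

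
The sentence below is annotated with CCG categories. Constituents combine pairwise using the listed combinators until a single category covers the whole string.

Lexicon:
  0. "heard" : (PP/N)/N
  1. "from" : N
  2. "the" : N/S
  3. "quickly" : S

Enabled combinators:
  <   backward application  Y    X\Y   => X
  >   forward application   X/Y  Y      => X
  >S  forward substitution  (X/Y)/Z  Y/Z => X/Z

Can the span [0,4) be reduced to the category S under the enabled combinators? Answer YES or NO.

NO

(PP/N)/N N N/S S
CKY chart[0,4] = {PP}; S ∉ chart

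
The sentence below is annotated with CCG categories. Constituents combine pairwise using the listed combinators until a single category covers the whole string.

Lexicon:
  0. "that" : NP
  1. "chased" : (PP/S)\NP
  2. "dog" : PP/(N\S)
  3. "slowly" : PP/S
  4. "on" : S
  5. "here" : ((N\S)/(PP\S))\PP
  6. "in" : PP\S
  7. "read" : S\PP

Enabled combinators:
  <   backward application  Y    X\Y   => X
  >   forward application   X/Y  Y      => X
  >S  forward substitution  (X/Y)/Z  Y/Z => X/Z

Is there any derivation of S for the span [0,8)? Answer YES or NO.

NP (PP/S)\NP PP/(N\S) PP/S S ((N\S)/(PP\S))\PP PP\S S\PP
CKY chart[0,8] = {PP}; S ∉ chart

NO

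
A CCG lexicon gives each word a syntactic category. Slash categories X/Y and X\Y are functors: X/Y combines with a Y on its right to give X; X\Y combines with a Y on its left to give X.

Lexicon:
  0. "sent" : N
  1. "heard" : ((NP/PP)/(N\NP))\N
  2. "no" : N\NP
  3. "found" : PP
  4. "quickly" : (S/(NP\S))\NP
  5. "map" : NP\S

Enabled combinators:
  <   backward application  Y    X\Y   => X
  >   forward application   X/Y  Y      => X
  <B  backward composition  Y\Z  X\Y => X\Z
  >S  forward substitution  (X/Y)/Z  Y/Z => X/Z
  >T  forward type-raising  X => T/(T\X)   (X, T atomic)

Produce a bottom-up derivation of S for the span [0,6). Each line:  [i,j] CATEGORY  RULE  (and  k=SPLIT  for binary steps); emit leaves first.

[0,6] S   >
  [0,5] S/(NP\S)   <
    [0,4] NP   >
      [0,3] NP/PP   >
        [0,2] (NP/PP)/(N\NP)   <
          [0,1] "sent" : N
          [1,2] "heard" : ((NP/PP)/(N\NP))\N
        [2,3] "no" : N\NP
      [3,4] "found" : PP
    [4,5] "quickly" : (S/(NP\S))\NP
  [5,6] "map" : NP\S

[0,1] N  lex  "sent"
[1,2] ((NP/PP)/(N\NP))\N  lex  "heard"
[0,2] (NP/PP)/(N\NP)  <  k=1
[2,3] N\NP  lex  "no"
[0,3] NP/PP  >  k=2
[3,4] PP  lex  "found"
[0,4] NP  >  k=3
[4,5] (S/(NP\S))\NP  lex  "quickly"
[0,5] S/(NP\S)  <  k=4
[5,6] NP\S  lex  "map"
[0,6] S  >  k=5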